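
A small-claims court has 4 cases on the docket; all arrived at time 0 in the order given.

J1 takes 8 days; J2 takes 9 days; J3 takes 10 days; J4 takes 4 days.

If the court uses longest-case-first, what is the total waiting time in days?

56

LPT (decreasing processing time): J3 J2 J1 J4.
J3: waits 0, runs 0→10
J2: waits 10, runs 10→19
J1: waits 19, runs 19→27
J4: waits 27, runs 27→31
Sum = 0+10+19+27 = 56.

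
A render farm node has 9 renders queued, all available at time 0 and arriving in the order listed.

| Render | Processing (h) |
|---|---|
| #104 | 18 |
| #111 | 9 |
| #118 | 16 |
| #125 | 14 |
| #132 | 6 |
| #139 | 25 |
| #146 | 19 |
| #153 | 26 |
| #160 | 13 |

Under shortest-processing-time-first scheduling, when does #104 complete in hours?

SPT (increasing processing time): #132 #111 #160 #125 #118 #104 #146 #139 #153.
#132: 0→6
#111: 6→15
#160: 15→28
#125: 28→42
#118: 42→58
#104: 58→76

76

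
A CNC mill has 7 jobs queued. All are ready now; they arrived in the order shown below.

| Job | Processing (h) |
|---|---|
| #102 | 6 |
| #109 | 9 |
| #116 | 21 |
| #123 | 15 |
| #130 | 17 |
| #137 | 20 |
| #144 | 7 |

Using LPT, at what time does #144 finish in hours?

89

LPT (decreasing processing time): #116 #137 #130 #123 #109 #144 #102.
#116: 0→21
#137: 21→41
#130: 41→58
#123: 58→73
#109: 73→82
#144: 82→89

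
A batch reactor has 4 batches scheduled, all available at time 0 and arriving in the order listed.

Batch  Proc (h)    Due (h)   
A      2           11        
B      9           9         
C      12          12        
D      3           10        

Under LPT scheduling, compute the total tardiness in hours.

LPT (decreasing processing time): C B D A.
C: 0→12, due 12, tardiness 0
B: 12→21, due 9, tardiness 12
D: 21→24, due 10, tardiness 14
A: 24→26, due 11, tardiness 15
Sum = 0+12+14+15 = 41.

41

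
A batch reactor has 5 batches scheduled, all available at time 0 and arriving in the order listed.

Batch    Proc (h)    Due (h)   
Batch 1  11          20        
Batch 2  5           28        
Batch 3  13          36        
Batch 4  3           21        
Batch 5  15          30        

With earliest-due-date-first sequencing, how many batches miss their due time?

EDD (increasing due date): Batch 1 Batch 4 Batch 2 Batch 5 Batch 3.
Batch 1: 0→11, due 20, tardiness 0
Batch 4: 11→14, due 21, tardiness 0
Batch 2: 14→19, due 28, tardiness 0
Batch 5: 19→34, due 30, tardiness 4
Batch 3: 34→47, due 36, tardiness 11
Late batches: 2.

2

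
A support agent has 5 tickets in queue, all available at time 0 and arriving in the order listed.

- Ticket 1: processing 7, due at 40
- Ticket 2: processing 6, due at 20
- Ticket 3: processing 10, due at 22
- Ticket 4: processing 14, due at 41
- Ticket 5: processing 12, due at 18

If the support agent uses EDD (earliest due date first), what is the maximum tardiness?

8

EDD (increasing due date): Ticket 5 Ticket 2 Ticket 3 Ticket 1 Ticket 4.
Ticket 5: 0→12, due 18, tardiness 0
Ticket 2: 12→18, due 20, tardiness 0
Ticket 3: 18→28, due 22, tardiness 6
Ticket 1: 28→35, due 40, tardiness 0
Ticket 4: 35→49, due 41, tardiness 8
Maximum = 8.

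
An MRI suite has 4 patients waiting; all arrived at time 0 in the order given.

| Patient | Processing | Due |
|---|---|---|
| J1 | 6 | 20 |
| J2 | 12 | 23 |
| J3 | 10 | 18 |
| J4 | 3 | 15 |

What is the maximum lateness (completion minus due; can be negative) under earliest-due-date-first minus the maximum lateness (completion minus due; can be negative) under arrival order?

-8

EDD (increasing due date): J4 J3 J1 J2.
J4: 0→3, due 15, lateness -12
J3: 3→13, due 18, lateness -5
J1: 13→19, due 20, lateness -1
J2: 19→31, due 23, lateness 8
Maximum = 8.
FIFO (arrival order): J1 J2 J3 J4.
J1: 0→6, due 20, lateness -14
J2: 6→18, due 23, lateness -5
J3: 18→28, due 18, lateness 10
J4: 28→31, due 15, lateness 16
Maximum = 16.
Difference = 8 − 16 = -8.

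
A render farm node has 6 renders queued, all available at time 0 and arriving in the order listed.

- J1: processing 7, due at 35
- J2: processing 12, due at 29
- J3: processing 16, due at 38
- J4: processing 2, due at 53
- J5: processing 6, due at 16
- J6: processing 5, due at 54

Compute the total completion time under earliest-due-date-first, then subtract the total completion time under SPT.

59

EDD (increasing due date): J5 J2 J1 J3 J4 J6.
J5: 0→6
J2: 6→18
J1: 18→25
J3: 25→41
J4: 41→43
J6: 43→48
Sum = 6+18+25+41+43+48 = 181.
SPT (increasing processing time): J4 J6 J5 J1 J2 J3.
J4: 0→2
J6: 2→7
J5: 7→13
J1: 13→20
J2: 20→32
J3: 32→48
Sum = 2+7+13+20+32+48 = 122.
Difference = 181 − 122 = 59.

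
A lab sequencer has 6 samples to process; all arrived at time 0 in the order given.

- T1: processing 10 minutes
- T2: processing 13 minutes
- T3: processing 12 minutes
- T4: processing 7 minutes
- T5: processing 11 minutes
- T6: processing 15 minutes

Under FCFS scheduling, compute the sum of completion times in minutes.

FIFO (arrival order): T1 T2 T3 T4 T5 T6.
T1: 0→10
T2: 10→23
T3: 23→35
T4: 35→42
T5: 42→53
T6: 53→68
Sum = 10+23+35+42+53+68 = 231.

231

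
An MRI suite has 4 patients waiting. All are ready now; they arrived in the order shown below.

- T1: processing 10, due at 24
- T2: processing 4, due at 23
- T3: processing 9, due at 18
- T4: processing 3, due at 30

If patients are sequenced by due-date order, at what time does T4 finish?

26

EDD (increasing due date): T3 T2 T1 T4.
T3: 0→9
T2: 9→13
T1: 13→23
T4: 23→26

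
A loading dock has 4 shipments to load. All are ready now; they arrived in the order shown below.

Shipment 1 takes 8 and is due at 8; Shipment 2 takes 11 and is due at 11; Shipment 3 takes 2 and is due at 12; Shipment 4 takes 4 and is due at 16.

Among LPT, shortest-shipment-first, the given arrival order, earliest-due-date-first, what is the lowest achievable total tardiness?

LPT (decreasing processing time): Shipment 2 Shipment 1 Shipment 4 Shipment 3.
Shipment 2: 0→11, due 11, tardiness 0
Shipment 1: 11→19, due 8, tardiness 11
Shipment 4: 19→23, due 16, tardiness 7
Shipment 3: 23→25, due 12, tardiness 13
Sum = 0+11+7+13 = 31.
SPT (increasing processing time): Shipment 3 Shipment 4 Shipment 1 Shipment 2.
Shipment 3: 0→2, due 12, tardiness 0
Shipment 4: 2→6, due 16, tardiness 0
Shipment 1: 6→14, due 8, tardiness 6
Shipment 2: 14→25, due 11, tardiness 14
Sum = 0+0+6+14 = 20.
FIFO (arrival order): Shipment 1 Shipment 2 Shipment 3 Shipment 4.
Shipment 1: 0→8, due 8, tardiness 0
Shipment 2: 8→19, due 11, tardiness 8
Shipment 3: 19→21, due 12, tardiness 9
Shipment 4: 21→25, due 16, tardiness 9
Sum = 0+8+9+9 = 26.
EDD (increasing due date): Shipment 1 Shipment 2 Shipment 3 Shipment 4.
Shipment 1: 0→8, due 8, tardiness 0
Shipment 2: 8→19, due 11, tardiness 8
Shipment 3: 19→21, due 12, tardiness 9
Shipment 4: 21→25, due 16, tardiness 9
Sum = 0+8+9+9 = 26.
LPT 31, SPT 20, FIFO 26, EDD 26 → minimum 20.

20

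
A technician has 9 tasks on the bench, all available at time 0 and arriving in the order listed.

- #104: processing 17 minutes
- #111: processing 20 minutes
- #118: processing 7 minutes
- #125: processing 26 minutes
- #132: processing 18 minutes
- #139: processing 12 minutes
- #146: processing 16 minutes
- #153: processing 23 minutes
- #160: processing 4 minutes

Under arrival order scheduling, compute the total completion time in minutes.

754

FIFO (arrival order): #104 #111 #118 #125 #132 #139 #146 #153 #160.
#104: 0→17
#111: 17→37
#118: 37→44
#125: 44→70
#132: 70→88
#139: 88→100
#146: 100→116
#153: 116→139
#160: 139→143
Sum = 17+37+44+70+88+100+116+139+143 = 754.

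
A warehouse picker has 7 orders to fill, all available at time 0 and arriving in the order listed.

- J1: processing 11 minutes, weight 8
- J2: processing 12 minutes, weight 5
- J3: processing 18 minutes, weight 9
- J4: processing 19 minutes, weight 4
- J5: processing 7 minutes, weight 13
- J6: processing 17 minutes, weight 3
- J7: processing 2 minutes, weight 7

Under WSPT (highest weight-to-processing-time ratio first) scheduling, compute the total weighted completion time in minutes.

1417

WSPT (decreasing weight/processing-time ratio): J7 J5 J1 J3 J2 J4 J6.
J7: finishes 2, weight 7, w·C = 14
J5: finishes 9, weight 13, w·C = 117
J1: finishes 20, weight 8, w·C = 160
J3: finishes 38, weight 9, w·C = 342
J2: finishes 50, weight 5, w·C = 250
J4: finishes 69, weight 4, w·C = 276
J6: finishes 86, weight 3, w·C = 258
Sum = 14+117+160+342+250+276+258 = 1417.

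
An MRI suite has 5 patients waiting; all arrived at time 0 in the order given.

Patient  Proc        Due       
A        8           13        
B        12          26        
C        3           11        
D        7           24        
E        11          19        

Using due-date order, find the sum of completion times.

EDD (increasing due date): C A E D B.
C: 0→3
A: 3→11
E: 11→22
D: 22→29
B: 29→41
Sum = 3+11+22+29+41 = 106.

106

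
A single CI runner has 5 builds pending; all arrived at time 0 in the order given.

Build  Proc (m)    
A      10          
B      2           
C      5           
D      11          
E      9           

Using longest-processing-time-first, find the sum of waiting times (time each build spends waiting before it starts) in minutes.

97

LPT (decreasing processing time): D A E C B.
D: waits 0, runs 0→11
A: waits 11, runs 11→21
E: waits 21, runs 21→30
C: waits 30, runs 30→35
B: waits 35, runs 35→37
Sum = 0+11+21+30+35 = 97.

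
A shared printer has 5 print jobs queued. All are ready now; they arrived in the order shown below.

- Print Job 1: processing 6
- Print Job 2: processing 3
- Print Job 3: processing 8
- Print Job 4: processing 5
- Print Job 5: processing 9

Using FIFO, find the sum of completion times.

85

FIFO (arrival order): Print Job 1 Print Job 2 Print Job 3 Print Job 4 Print Job 5.
Print Job 1: 0→6
Print Job 2: 6→9
Print Job 3: 9→17
Print Job 4: 17→22
Print Job 5: 22→31
Sum = 6+9+17+22+31 = 85.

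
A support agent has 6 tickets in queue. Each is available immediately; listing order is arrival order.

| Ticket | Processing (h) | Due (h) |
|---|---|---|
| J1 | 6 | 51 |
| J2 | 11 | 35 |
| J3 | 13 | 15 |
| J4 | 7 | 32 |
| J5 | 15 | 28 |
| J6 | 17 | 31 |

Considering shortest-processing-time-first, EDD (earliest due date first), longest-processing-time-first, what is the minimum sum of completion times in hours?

SPT (increasing processing time): J1 J4 J2 J3 J5 J6.
J1: 0→6
J4: 6→13
J2: 13→24
J3: 24→37
J5: 37→52
J6: 52→69
Sum = 6+13+24+37+52+69 = 201.
EDD (increasing due date): J3 J5 J6 J4 J2 J1.
J3: 0→13
J5: 13→28
J6: 28→45
J4: 45→52
J2: 52→63
J1: 63→69
Sum = 13+28+45+52+63+69 = 270.
LPT (decreasing processing time): J6 J5 J3 J2 J4 J1.
J6: 0→17
J5: 17→32
J3: 32→45
J2: 45→56
J4: 56→63
J1: 63→69
Sum = 17+32+45+56+63+69 = 282.
SPT 201, EDD 270, LPT 282 → minimum 201.

201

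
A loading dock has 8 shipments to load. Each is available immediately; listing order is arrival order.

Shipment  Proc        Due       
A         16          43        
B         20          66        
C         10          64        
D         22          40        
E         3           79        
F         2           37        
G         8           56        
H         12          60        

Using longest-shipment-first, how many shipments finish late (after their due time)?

LPT (decreasing processing time): D B A H C G E F.
D: 0→22, due 40, tardiness 0
B: 22→42, due 66, tardiness 0
A: 42→58, due 43, tardiness 15
H: 58→70, due 60, tardiness 10
C: 70→80, due 64, tardiness 16
G: 80→88, due 56, tardiness 32
E: 88→91, due 79, tardiness 12
F: 91→93, due 37, tardiness 56
Late shipments: 6.

6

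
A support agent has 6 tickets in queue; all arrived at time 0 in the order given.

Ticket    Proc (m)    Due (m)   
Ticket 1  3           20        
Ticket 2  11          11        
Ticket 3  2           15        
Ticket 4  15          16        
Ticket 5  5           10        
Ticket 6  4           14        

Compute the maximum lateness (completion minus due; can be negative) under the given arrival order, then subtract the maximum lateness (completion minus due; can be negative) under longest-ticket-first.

1

FIFO (arrival order): Ticket 1 Ticket 2 Ticket 3 Ticket 4 Ticket 5 Ticket 6.
Ticket 1: 0→3, due 20, lateness -17
Ticket 2: 3→14, due 11, lateness 3
Ticket 3: 14→16, due 15, lateness 1
Ticket 4: 16→31, due 16, lateness 15
Ticket 5: 31→36, due 10, lateness 26
Ticket 6: 36→40, due 14, lateness 26
Maximum = 26.
LPT (decreasing processing time): Ticket 4 Ticket 2 Ticket 5 Ticket 6 Ticket 1 Ticket 3.
Ticket 4: 0→15, due 16, lateness -1
Ticket 2: 15→26, due 11, lateness 15
Ticket 5: 26→31, due 10, lateness 21
Ticket 6: 31→35, due 14, lateness 21
Ticket 1: 35→38, due 20, lateness 18
Ticket 3: 38→40, due 15, lateness 25
Maximum = 25.
Difference = 26 − 25 = 1.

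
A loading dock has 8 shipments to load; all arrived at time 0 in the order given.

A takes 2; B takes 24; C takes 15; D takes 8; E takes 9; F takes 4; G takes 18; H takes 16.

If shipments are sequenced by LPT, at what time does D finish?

LPT (decreasing processing time): B G H C E D F A.
B: 0→24
G: 24→42
H: 42→58
C: 58→73
E: 73→82
D: 82→90

90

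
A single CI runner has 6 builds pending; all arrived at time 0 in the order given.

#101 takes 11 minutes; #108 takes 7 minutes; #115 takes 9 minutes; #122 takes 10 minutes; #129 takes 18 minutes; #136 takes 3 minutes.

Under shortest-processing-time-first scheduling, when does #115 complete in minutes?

SPT (increasing processing time): #136 #108 #115 #122 #101 #129.
#136: 0→3
#108: 3→10
#115: 10→19

19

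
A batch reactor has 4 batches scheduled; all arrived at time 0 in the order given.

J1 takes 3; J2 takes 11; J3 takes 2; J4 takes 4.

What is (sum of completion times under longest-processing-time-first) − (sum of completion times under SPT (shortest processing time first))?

28

LPT (decreasing processing time): J2 J4 J1 J3.
J2: 0→11
J4: 11→15
J1: 15→18
J3: 18→20
Sum = 11+15+18+20 = 64.
SPT (increasing processing time): J3 J1 J4 J2.
J3: 0→2
J1: 2→5
J4: 5→9
J2: 9→20
Sum = 2+5+9+20 = 36.
Difference = 64 − 36 = 28.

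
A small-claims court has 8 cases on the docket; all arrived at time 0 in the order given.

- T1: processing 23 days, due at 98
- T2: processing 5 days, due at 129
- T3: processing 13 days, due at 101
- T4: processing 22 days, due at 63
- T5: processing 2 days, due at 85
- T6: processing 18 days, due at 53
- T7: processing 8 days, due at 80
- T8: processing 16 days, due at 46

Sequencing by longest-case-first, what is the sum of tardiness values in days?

85

LPT (decreasing processing time): T1 T4 T6 T8 T3 T7 T2 T5.
T1: 0→23, due 98, tardiness 0
T4: 23→45, due 63, tardiness 0
T6: 45→63, due 53, tardiness 10
T8: 63→79, due 46, tardiness 33
T3: 79→92, due 101, tardiness 0
T7: 92→100, due 80, tardiness 20
T2: 100→105, due 129, tardiness 0
T5: 105→107, due 85, tardiness 22
Sum = 0+0+10+33+0+20+0+22 = 85.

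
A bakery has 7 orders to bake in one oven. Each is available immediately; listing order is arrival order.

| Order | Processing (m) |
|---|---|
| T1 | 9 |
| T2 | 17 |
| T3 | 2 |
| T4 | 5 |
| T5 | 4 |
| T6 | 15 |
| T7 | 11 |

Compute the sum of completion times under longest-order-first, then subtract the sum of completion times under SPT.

LPT (decreasing processing time): T2 T6 T7 T1 T4 T5 T3.
T2: 0→17
T6: 17→32
T7: 32→43
T1: 43→52
T4: 52→57
T5: 57→61
T3: 61→63
Sum = 17+32+43+52+57+61+63 = 325.
SPT (increasing processing time): T3 T5 T4 T1 T7 T6 T2.
T3: 0→2
T5: 2→6
T4: 6→11
T1: 11→20
T7: 20→31
T6: 31→46
T2: 46→63
Sum = 2+6+11+20+31+46+63 = 179.
Difference = 325 − 179 = 146.

146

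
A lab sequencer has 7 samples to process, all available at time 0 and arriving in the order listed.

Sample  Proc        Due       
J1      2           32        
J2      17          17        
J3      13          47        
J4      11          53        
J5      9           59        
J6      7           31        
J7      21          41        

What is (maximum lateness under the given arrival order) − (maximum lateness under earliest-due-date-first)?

18

FIFO (arrival order): J1 J2 J3 J4 J5 J6 J7.
J1: 0→2, due 32, lateness -30
J2: 2→19, due 17, lateness 2
J3: 19→32, due 47, lateness -15
J4: 32→43, due 53, lateness -10
J5: 43→52, due 59, lateness -7
J6: 52→59, due 31, lateness 28
J7: 59→80, due 41, lateness 39
Maximum = 39.
EDD (increasing due date): J2 J6 J1 J7 J3 J4 J5.
J2: 0→17, due 17, lateness 0
J6: 17→24, due 31, lateness -7
J1: 24→26, due 32, lateness -6
J7: 26→47, due 41, lateness 6
J3: 47→60, due 47, lateness 13
J4: 60→71, due 53, lateness 18
J5: 71→80, due 59, lateness 21
Maximum = 21.
Difference = 39 − 21 = 18.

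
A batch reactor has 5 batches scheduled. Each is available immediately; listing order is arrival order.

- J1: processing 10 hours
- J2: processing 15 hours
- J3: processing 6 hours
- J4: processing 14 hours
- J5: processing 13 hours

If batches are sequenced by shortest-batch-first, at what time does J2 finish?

58

SPT (increasing processing time): J3 J1 J5 J4 J2.
J3: 0→6
J1: 6→16
J5: 16→29
J4: 29→43
J2: 43→58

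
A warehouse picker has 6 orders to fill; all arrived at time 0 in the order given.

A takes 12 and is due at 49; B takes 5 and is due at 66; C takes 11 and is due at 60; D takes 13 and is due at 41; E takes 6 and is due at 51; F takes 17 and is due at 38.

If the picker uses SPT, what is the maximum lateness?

26

SPT (increasing processing time): B E C A D F.
B: 0→5, due 66, lateness -61
E: 5→11, due 51, lateness -40
C: 11→22, due 60, lateness -38
A: 22→34, due 49, lateness -15
D: 34→47, due 41, lateness 6
F: 47→64, due 38, lateness 26
Maximum = 26.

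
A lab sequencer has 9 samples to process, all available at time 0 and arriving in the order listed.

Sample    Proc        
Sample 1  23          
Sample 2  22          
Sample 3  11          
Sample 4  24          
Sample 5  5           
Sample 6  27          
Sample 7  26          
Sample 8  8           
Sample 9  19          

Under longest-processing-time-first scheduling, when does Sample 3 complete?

152

LPT (decreasing processing time): Sample 6 Sample 7 Sample 4 Sample 1 Sample 2 Sample 9 Sample 3 Sample 8 Sample 5.
Sample 6: 0→27
Sample 7: 27→53
Sample 4: 53→77
Sample 1: 77→100
Sample 2: 100→122
Sample 9: 122→141
Sample 3: 141→152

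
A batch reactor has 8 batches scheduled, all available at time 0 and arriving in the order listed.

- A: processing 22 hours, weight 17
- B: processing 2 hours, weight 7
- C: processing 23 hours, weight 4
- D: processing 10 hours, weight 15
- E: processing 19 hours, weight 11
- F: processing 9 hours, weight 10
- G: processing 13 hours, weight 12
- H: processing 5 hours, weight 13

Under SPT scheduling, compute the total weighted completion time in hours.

3533

SPT (increasing processing time): B H F D G E A C.
B: finishes 2, weight 7, w·C = 14
H: finishes 7, weight 13, w·C = 91
F: finishes 16, weight 10, w·C = 160
D: finishes 26, weight 15, w·C = 390
G: finishes 39, weight 12, w·C = 468
E: finishes 58, weight 11, w·C = 638
A: finishes 80, weight 17, w·C = 1360
C: finishes 103, weight 4, w·C = 412
Sum = 14+91+160+390+468+638+1360+412 = 3533.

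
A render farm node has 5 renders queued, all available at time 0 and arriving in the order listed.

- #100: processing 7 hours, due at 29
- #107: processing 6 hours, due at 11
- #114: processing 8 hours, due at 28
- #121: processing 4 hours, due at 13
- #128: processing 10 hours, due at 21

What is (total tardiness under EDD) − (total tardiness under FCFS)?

-22

EDD (increasing due date): #107 #121 #128 #114 #100.
#107: 0→6, due 11, tardiness 0
#121: 6→10, due 13, tardiness 0
#128: 10→20, due 21, tardiness 0
#114: 20→28, due 28, tardiness 0
#100: 28→35, due 29, tardiness 6
Sum = 0+0+0+0+6 = 6.
FIFO (arrival order): #100 #107 #114 #121 #128.
#100: 0→7, due 29, tardiness 0
#107: 7→13, due 11, tardiness 2
#114: 13→21, due 28, tardiness 0
#121: 21→25, due 13, tardiness 12
#128: 25→35, due 21, tardiness 14
Sum = 0+2+0+12+14 = 28.
Difference = 6 − 28 = -22.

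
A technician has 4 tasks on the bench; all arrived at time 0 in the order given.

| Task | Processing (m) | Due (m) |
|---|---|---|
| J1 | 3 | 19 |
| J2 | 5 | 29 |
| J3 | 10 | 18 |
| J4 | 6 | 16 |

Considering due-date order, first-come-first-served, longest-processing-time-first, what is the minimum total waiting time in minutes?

EDD (increasing due date): J4 J3 J1 J2.
J4: waits 0, runs 0→6
J3: waits 6, runs 6→16
J1: waits 16, runs 16→19
J2: waits 19, runs 19→24
Sum = 0+6+16+19 = 41.
FIFO (arrival order): J1 J2 J3 J4.
J1: waits 0, runs 0→3
J2: waits 3, runs 3→8
J3: waits 8, runs 8→18
J4: waits 18, runs 18→24
Sum = 0+3+8+18 = 29.
LPT (decreasing processing time): J3 J4 J2 J1.
J3: waits 0, runs 0→10
J4: waits 10, runs 10→16
J2: waits 16, runs 16→21
J1: waits 21, runs 21→24
Sum = 0+10+16+21 = 47.
EDD 41, FIFO 29, LPT 47 → minimum 29.

29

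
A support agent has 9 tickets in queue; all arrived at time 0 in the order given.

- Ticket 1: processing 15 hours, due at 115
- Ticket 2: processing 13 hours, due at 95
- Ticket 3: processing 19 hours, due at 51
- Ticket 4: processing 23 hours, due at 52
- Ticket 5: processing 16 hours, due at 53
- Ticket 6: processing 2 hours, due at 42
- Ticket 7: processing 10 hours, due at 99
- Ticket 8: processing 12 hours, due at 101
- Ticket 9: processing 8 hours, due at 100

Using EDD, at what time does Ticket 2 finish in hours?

73

EDD (increasing due date): Ticket 6 Ticket 3 Ticket 4 Ticket 5 Ticket 2 Ticket 7 Ticket 9 Ticket 8 Ticket 1.
Ticket 6: 0→2
Ticket 3: 2→21
Ticket 4: 21→44
Ticket 5: 44→60
Ticket 2: 60→73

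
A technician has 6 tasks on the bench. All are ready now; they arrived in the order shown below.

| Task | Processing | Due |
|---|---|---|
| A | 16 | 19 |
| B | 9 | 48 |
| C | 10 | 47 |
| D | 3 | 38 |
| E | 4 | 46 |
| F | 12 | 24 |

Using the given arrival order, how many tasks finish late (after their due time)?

1

FIFO (arrival order): A B C D E F.
A: 0→16, due 19, tardiness 0
B: 16→25, due 48, tardiness 0
C: 25→35, due 47, tardiness 0
D: 35→38, due 38, tardiness 0
E: 38→42, due 46, tardiness 0
F: 42→54, due 24, tardiness 30
Late tasks: 1.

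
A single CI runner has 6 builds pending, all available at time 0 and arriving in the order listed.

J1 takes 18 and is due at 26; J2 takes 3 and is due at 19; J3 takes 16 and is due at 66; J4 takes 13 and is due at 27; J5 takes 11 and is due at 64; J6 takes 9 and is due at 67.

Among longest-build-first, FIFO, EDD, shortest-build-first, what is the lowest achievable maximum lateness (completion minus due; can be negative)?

7

LPT (decreasing processing time): J1 J3 J4 J5 J6 J2.
J1: 0→18, due 26, lateness -8
J3: 18→34, due 66, lateness -32
J4: 34→47, due 27, lateness 20
J5: 47→58, due 64, lateness -6
J6: 58→67, due 67, lateness 0
J2: 67→70, due 19, lateness 51
Maximum = 51.
FIFO (arrival order): J1 J2 J3 J4 J5 J6.
J1: 0→18, due 26, lateness -8
J2: 18→21, due 19, lateness 2
J3: 21→37, due 66, lateness -29
J4: 37→50, due 27, lateness 23
J5: 50→61, due 64, lateness -3
J6: 61→70, due 67, lateness 3
Maximum = 23.
EDD (increasing due date): J2 J1 J4 J5 J3 J6.
J2: 0→3, due 19, lateness -16
J1: 3→21, due 26, lateness -5
J4: 21→34, due 27, lateness 7
J5: 34→45, due 64, lateness -19
J3: 45→61, due 66, lateness -5
J6: 61→70, due 67, lateness 3
Maximum = 7.
SPT (increasing processing time): J2 J6 J5 J4 J3 J1.
J2: 0→3, due 19, lateness -16
J6: 3→12, due 67, lateness -55
J5: 12→23, due 64, lateness -41
J4: 23→36, due 27, lateness 9
J3: 36→52, due 66, lateness -14
J1: 52→70, due 26, lateness 44
Maximum = 44.
LPT 51, FIFO 23, EDD 7, SPT 44 → minimum 7.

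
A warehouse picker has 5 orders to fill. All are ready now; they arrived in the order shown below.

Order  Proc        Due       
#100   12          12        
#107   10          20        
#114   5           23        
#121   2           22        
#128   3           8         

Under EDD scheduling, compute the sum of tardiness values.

22

EDD (increasing due date): #128 #100 #107 #121 #114.
#128: 0→3, due 8, tardiness 0
#100: 3→15, due 12, tardiness 3
#107: 15→25, due 20, tardiness 5
#121: 25→27, due 22, tardiness 5
#114: 27→32, due 23, tardiness 9
Sum = 0+3+5+5+9 = 22.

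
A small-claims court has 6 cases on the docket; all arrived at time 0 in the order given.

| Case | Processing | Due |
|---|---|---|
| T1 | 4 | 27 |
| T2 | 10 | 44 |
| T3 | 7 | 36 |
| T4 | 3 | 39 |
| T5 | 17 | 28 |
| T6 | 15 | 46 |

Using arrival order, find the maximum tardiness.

FIFO (arrival order): T1 T2 T3 T4 T5 T6.
T1: 0→4, due 27, tardiness 0
T2: 4→14, due 44, tardiness 0
T3: 14→21, due 36, tardiness 0
T4: 21→24, due 39, tardiness 0
T5: 24→41, due 28, tardiness 13
T6: 41→56, due 46, tardiness 10
Maximum = 13.

13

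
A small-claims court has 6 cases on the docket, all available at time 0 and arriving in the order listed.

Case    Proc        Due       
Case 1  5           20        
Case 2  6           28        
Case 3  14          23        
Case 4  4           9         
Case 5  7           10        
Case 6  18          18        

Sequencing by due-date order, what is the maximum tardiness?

26

EDD (increasing due date): Case 4 Case 5 Case 6 Case 1 Case 3 Case 2.
Case 4: 0→4, due 9, tardiness 0
Case 5: 4→11, due 10, tardiness 1
Case 6: 11→29, due 18, tardiness 11
Case 1: 29→34, due 20, tardiness 14
Case 3: 34→48, due 23, tardiness 25
Case 2: 48→54, due 28, tardiness 26
Maximum = 26.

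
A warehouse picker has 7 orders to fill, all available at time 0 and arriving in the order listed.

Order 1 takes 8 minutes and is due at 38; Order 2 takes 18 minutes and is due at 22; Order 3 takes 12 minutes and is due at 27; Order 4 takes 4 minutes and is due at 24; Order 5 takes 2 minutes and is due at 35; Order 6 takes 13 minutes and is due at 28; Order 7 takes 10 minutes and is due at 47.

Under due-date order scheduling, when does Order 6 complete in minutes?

47

EDD (increasing due date): Order 2 Order 4 Order 3 Order 6 Order 5 Order 1 Order 7.
Order 2: 0→18
Order 4: 18→22
Order 3: 22→34
Order 6: 34→47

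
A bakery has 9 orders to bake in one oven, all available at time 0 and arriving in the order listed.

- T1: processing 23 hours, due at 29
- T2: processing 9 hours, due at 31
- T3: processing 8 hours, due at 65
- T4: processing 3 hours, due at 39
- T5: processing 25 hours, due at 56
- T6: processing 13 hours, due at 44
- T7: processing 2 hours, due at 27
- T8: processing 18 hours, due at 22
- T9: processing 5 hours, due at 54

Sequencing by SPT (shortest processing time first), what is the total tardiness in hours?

138

SPT (increasing processing time): T7 T4 T9 T3 T2 T6 T8 T1 T5.
T7: 0→2, due 27, tardiness 0
T4: 2→5, due 39, tardiness 0
T9: 5→10, due 54, tardiness 0
T3: 10→18, due 65, tardiness 0
T2: 18→27, due 31, tardiness 0
T6: 27→40, due 44, tardiness 0
T8: 40→58, due 22, tardiness 36
T1: 58→81, due 29, tardiness 52
T5: 81→106, due 56, tardiness 50
Sum = 0+0+0+0+0+0+36+52+50 = 138.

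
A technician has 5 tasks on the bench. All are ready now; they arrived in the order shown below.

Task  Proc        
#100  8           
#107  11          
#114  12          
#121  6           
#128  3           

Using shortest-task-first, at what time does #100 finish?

SPT (increasing processing time): #128 #121 #100 #107 #114.
#128: 0→3
#121: 3→9
#100: 9→17

17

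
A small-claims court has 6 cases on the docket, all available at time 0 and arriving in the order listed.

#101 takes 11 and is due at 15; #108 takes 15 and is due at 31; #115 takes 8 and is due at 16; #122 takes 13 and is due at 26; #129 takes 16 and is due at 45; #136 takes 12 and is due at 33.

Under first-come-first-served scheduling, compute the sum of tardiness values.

99

FIFO (arrival order): #101 #108 #115 #122 #129 #136.
#101: 0→11, due 15, tardiness 0
#108: 11→26, due 31, tardiness 0
#115: 26→34, due 16, tardiness 18
#122: 34→47, due 26, tardiness 21
#129: 47→63, due 45, tardiness 18
#136: 63→75, due 33, tardiness 42
Sum = 0+0+18+21+18+42 = 99.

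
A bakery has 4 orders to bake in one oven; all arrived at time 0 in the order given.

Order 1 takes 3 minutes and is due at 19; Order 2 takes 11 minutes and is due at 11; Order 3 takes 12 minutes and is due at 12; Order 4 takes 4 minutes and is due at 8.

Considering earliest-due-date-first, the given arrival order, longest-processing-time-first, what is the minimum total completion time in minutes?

73

EDD (increasing due date): Order 4 Order 2 Order 3 Order 1.
Order 4: 0→4
Order 2: 4→15
Order 3: 15→27
Order 1: 27→30
Sum = 4+15+27+30 = 76.
FIFO (arrival order): Order 1 Order 2 Order 3 Order 4.
Order 1: 0→3
Order 2: 3→14
Order 3: 14→26
Order 4: 26→30
Sum = 3+14+26+30 = 73.
LPT (decreasing processing time): Order 3 Order 2 Order 4 Order 1.
Order 3: 0→12
Order 2: 12→23
Order 4: 23→27
Order 1: 27→30
Sum = 12+23+27+30 = 92.
EDD 76, FIFO 73, LPT 92 → minimum 73.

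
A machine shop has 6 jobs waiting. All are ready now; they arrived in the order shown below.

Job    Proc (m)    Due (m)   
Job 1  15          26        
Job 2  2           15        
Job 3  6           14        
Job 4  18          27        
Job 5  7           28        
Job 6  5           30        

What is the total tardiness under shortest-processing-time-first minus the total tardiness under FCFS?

SPT (increasing processing time): Job 2 Job 6 Job 3 Job 5 Job 1 Job 4.
Job 2: 0→2, due 15, tardiness 0
Job 6: 2→7, due 30, tardiness 0
Job 3: 7→13, due 14, tardiness 0
Job 5: 13→20, due 28, tardiness 0
Job 1: 20→35, due 26, tardiness 9
Job 4: 35→53, due 27, tardiness 26
Sum = 0+0+0+0+9+26 = 35.
FIFO (arrival order): Job 1 Job 2 Job 3 Job 4 Job 5 Job 6.
Job 1: 0→15, due 26, tardiness 0
Job 2: 15→17, due 15, tardiness 2
Job 3: 17→23, due 14, tardiness 9
Job 4: 23→41, due 27, tardiness 14
Job 5: 41→48, due 28, tardiness 20
Job 6: 48→53, due 30, tardiness 23
Sum = 0+2+9+14+20+23 = 68.
Difference = 35 − 68 = -33.

-33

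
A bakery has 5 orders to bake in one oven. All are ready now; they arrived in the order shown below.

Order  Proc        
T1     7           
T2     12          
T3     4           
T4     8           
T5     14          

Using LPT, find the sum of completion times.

160

LPT (decreasing processing time): T5 T2 T4 T1 T3.
T5: 0→14
T2: 14→26
T4: 26→34
T1: 34→41
T3: 41→45
Sum = 14+26+34+41+45 = 160.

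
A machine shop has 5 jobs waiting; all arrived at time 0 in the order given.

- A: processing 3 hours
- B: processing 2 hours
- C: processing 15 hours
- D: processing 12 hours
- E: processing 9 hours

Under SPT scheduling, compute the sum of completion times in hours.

88

SPT (increasing processing time): B A E D C.
B: 0→2
A: 2→5
E: 5→14
D: 14→26
C: 26→41
Sum = 2+5+14+26+41 = 88.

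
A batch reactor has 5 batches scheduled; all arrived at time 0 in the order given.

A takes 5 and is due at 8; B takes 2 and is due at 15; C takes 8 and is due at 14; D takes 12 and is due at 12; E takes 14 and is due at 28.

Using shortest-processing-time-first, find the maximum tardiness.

15

SPT (increasing processing time): B A C D E.
B: 0→2, due 15, tardiness 0
A: 2→7, due 8, tardiness 0
C: 7→15, due 14, tardiness 1
D: 15→27, due 12, tardiness 15
E: 27→41, due 28, tardiness 13
Maximum = 15.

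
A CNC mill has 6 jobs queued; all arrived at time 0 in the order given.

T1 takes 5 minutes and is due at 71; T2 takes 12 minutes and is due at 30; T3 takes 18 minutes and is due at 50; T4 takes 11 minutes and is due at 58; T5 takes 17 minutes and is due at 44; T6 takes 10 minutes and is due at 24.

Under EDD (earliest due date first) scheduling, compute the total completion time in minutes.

EDD (increasing due date): T6 T2 T5 T3 T4 T1.
T6: 0→10
T2: 10→22
T5: 22→39
T3: 39→57
T4: 57→68
T1: 68→73
Sum = 10+22+39+57+68+73 = 269.

269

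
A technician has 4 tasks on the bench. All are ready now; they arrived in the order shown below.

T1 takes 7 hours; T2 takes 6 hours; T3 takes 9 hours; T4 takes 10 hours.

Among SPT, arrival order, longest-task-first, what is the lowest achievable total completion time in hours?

73

SPT (increasing processing time): T2 T1 T3 T4.
T2: 0→6
T1: 6→13
T3: 13→22
T4: 22→32
Sum = 6+13+22+32 = 73.
FIFO (arrival order): T1 T2 T3 T4.
T1: 0→7
T2: 7→13
T3: 13→22
T4: 22→32
Sum = 7+13+22+32 = 74.
LPT (decreasing processing time): T4 T3 T1 T2.
T4: 0→10
T3: 10→19
T1: 19→26
T2: 26→32
Sum = 10+19+26+32 = 87.
SPT 73, FIFO 74, LPT 87 → minimum 73.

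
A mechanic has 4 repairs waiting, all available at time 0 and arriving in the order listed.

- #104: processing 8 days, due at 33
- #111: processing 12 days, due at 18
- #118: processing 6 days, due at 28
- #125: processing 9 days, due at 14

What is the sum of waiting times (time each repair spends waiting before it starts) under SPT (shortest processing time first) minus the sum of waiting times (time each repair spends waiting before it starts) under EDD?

SPT (increasing processing time): #118 #104 #125 #111.
#118: waits 0, runs 0→6
#104: waits 6, runs 6→14
#125: waits 14, runs 14→23
#111: waits 23, runs 23→35
Sum = 0+6+14+23 = 43.
EDD (increasing due date): #125 #111 #118 #104.
#125: waits 0, runs 0→9
#111: waits 9, runs 9→21
#118: waits 21, runs 21→27
#104: waits 27, runs 27→35
Sum = 0+9+21+27 = 57.
Difference = 43 − 57 = -14.

-14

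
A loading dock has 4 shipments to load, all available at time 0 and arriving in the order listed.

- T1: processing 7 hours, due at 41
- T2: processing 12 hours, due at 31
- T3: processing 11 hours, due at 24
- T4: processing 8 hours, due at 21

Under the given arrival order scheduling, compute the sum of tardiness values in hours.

FIFO (arrival order): T1 T2 T3 T4.
T1: 0→7, due 41, tardiness 0
T2: 7→19, due 31, tardiness 0
T3: 19→30, due 24, tardiness 6
T4: 30→38, due 21, tardiness 17
Sum = 0+0+6+17 = 23.

23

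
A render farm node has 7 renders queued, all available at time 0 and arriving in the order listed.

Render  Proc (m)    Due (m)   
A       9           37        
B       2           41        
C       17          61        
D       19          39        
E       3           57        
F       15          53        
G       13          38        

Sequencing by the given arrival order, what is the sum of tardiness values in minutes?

FIFO (arrival order): A B C D E F G.
A: 0→9, due 37, tardiness 0
B: 9→11, due 41, tardiness 0
C: 11→28, due 61, tardiness 0
D: 28→47, due 39, tardiness 8
E: 47→50, due 57, tardiness 0
F: 50→65, due 53, tardiness 12
G: 65→78, due 38, tardiness 40
Sum = 0+0+0+8+0+12+40 = 60.

60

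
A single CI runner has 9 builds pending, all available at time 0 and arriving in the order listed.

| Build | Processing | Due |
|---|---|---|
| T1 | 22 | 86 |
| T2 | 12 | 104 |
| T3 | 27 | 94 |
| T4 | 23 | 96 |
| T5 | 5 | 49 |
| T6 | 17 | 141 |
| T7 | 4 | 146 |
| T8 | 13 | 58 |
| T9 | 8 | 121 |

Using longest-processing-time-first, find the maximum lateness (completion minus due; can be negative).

LPT (decreasing processing time): T3 T4 T1 T6 T8 T2 T9 T5 T7.
T3: 0→27, due 94, lateness -67
T4: 27→50, due 96, lateness -46
T1: 50→72, due 86, lateness -14
T6: 72→89, due 141, lateness -52
T8: 89→102, due 58, lateness 44
T2: 102→114, due 104, lateness 10
T9: 114→122, due 121, lateness 1
T5: 122→127, due 49, lateness 78
T7: 127→131, due 146, lateness -15
Maximum = 78.

78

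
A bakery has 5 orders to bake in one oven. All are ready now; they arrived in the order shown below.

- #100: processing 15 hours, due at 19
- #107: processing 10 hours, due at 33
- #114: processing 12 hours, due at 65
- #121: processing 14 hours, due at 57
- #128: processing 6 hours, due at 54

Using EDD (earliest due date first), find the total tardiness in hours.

EDD (increasing due date): #100 #107 #128 #121 #114.
#100: 0→15, due 19, tardiness 0
#107: 15→25, due 33, tardiness 0
#128: 25→31, due 54, tardiness 0
#121: 31→45, due 57, tardiness 0
#114: 45→57, due 65, tardiness 0
Sum = 0+0+0+0+0 = 0.

0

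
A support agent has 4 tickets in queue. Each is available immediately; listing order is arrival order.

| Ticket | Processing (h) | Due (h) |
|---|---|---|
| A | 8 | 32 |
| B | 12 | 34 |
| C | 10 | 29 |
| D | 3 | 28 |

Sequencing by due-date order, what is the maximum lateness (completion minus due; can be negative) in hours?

EDD (increasing due date): D C A B.
D: 0→3, due 28, lateness -25
C: 3→13, due 29, lateness -16
A: 13→21, due 32, lateness -11
B: 21→33, due 34, lateness -1
Maximum = -1.

-1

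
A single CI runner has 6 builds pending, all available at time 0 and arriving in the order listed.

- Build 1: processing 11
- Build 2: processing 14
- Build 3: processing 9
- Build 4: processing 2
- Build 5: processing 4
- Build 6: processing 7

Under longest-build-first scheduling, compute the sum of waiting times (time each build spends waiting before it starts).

LPT (decreasing processing time): Build 2 Build 1 Build 3 Build 6 Build 5 Build 4.
Build 2: waits 0, runs 0→14
Build 1: waits 14, runs 14→25
Build 3: waits 25, runs 25→34
Build 6: waits 34, runs 34→41
Build 5: waits 41, runs 41→45
Build 4: waits 45, runs 45→47
Sum = 0+14+25+34+41+45 = 159.

159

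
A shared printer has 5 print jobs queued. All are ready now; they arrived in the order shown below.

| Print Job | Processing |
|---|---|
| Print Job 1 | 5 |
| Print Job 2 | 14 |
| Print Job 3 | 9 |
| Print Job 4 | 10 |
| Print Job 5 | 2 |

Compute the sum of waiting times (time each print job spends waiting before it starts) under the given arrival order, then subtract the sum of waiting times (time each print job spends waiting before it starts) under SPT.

39

FIFO (arrival order): Print Job 1 Print Job 2 Print Job 3 Print Job 4 Print Job 5.
Print Job 1: waits 0, runs 0→5
Print Job 2: waits 5, runs 5→19
Print Job 3: waits 19, runs 19→28
Print Job 4: waits 28, runs 28→38
Print Job 5: waits 38, runs 38→40
Sum = 0+5+19+28+38 = 90.
SPT (increasing processing time): Print Job 5 Print Job 1 Print Job 3 Print Job 4 Print Job 2.
Print Job 5: waits 0, runs 0→2
Print Job 1: waits 2, runs 2→7
Print Job 3: waits 7, runs 7→16
Print Job 4: waits 16, runs 16→26
Print Job 2: waits 26, runs 26→40
Sum = 0+2+7+16+26 = 51.
Difference = 90 − 51 = 39.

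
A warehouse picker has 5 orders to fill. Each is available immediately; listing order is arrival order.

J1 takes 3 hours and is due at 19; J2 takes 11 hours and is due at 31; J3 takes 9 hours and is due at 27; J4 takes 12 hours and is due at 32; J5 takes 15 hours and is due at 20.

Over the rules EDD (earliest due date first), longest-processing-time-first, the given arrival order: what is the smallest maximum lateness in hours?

18

EDD (increasing due date): J1 J5 J3 J2 J4.
J1: 0→3, due 19, lateness -16
J5: 3→18, due 20, lateness -2
J3: 18→27, due 27, lateness 0
J2: 27→38, due 31, lateness 7
J4: 38→50, due 32, lateness 18
Maximum = 18.
LPT (decreasing processing time): J5 J4 J2 J3 J1.
J5: 0→15, due 20, lateness -5
J4: 15→27, due 32, lateness -5
J2: 27→38, due 31, lateness 7
J3: 38→47, due 27, lateness 20
J1: 47→50, due 19, lateness 31
Maximum = 31.
FIFO (arrival order): J1 J2 J3 J4 J5.
J1: 0→3, due 19, lateness -16
J2: 3→14, due 31, lateness -17
J3: 14→23, due 27, lateness -4
J4: 23→35, due 32, lateness 3
J5: 35→50, due 20, lateness 30
Maximum = 30.
EDD 18, LPT 31, FIFO 30 → minimum 18.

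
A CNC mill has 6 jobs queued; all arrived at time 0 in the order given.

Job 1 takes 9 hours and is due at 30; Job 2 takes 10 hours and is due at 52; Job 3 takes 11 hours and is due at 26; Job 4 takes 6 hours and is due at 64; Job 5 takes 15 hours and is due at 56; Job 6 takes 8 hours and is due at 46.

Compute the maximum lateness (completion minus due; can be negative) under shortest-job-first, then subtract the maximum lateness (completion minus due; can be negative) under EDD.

SPT (increasing processing time): Job 4 Job 6 Job 1 Job 2 Job 3 Job 5.
Job 4: 0→6, due 64, lateness -58
Job 6: 6→14, due 46, lateness -32
Job 1: 14→23, due 30, lateness -7
Job 2: 23→33, due 52, lateness -19
Job 3: 33→44, due 26, lateness 18
Job 5: 44→59, due 56, lateness 3
Maximum = 18.
EDD (increasing due date): Job 3 Job 1 Job 6 Job 2 Job 5 Job 4.
Job 3: 0→11, due 26, lateness -15
Job 1: 11→20, due 30, lateness -10
Job 6: 20→28, due 46, lateness -18
Job 2: 28→38, due 52, lateness -14
Job 5: 38→53, due 56, lateness -3
Job 4: 53→59, due 64, lateness -5
Maximum = -3.
Difference = 18 − -3 = 21.

21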